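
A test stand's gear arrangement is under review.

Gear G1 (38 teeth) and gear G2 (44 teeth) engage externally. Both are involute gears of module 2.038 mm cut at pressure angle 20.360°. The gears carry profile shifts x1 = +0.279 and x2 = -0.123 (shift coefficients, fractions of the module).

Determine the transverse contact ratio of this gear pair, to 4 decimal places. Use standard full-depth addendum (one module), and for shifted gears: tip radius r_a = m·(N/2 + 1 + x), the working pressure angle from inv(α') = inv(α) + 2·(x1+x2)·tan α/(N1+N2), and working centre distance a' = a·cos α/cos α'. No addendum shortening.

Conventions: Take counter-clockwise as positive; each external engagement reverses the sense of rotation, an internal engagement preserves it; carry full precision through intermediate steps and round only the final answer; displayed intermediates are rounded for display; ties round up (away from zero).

recognized (one external pair, fixed centres): single-mesh tooth geometry, m = 2.038, N1 = 38, N2 = 44
base radii: r_b1 = 36.302847, r_b2 = 42.034876
tip radii: r_a1 = 41.328602, r_a2 = 46.623326
inv(α') = inv(20.360°) + 2·(+0.279-0.123)·tan α/(38+44) = 0.01716515  ⇒  α' = 20.92985°
a' = a·cos α / cos α' = 83.5580·cos 20.360°/cos 20.92985° = 83.871706
action lengths: √(r_a1²−r_b1²) = 19.752383, √(r_a2²−r_b2²) = 20.169376
base pitch p_b = π·m·cos α = 6.002566
CR = (19.752383 + 20.169376 − 83.871706·sin 20.92985°)/6.002566 = 1.659409
contact ratio ≈ 1.6594

1.6594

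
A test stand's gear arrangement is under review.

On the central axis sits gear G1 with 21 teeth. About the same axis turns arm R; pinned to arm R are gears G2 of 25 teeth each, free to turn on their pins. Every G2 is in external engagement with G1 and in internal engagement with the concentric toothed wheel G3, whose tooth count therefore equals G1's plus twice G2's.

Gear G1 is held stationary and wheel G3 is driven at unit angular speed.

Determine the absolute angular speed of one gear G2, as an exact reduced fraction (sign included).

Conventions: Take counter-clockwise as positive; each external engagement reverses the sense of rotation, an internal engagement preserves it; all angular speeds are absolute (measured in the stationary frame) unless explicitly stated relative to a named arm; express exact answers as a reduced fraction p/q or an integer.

recognized (axles ride arm R): planetary set, 21/25/71 teeth
ring teeth: 21 + 2·25 = 71
21(ω_sun−ω_arm) = −71(ω_ring−ω_arm),  ω_sun = 0, ω_ring = 1
21(0−ω_arm) = −71(1−ω_arm)  ⇒  92·ω_arm = 71  ⇒  ω_arm = 71/92
sun–planet mesh: 21·(0−71/92) = −25·(ω_p−ω_arm)  ⇒  ω_p−ω_arm = 1491/2300
ω_p = 71/92 + 1491/2300 = 71/50
exact speed ratio = 71/50

71/50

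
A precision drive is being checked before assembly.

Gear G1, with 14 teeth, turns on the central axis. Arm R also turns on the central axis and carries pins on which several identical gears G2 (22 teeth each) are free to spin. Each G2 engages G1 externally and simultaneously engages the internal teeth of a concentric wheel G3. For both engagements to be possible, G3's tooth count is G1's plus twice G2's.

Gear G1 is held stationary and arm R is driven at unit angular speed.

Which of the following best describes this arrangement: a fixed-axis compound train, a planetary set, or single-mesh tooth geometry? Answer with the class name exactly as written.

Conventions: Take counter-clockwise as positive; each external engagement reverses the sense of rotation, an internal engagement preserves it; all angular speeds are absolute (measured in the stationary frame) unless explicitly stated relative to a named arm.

topology: planetary set — G1 14T / G2 22T / G3 58T, arm = carrier (Willis)
classification: planetary set

planetary set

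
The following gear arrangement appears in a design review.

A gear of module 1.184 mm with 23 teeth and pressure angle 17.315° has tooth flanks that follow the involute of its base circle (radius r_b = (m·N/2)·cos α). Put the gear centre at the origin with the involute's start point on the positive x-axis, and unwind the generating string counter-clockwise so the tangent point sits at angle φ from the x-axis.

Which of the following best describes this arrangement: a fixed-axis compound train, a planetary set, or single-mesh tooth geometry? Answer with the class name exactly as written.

single-mesh tooth geometry

topology: single-mesh involute geometry — m = 1.184, N = 23
classification: single-mesh tooth geometry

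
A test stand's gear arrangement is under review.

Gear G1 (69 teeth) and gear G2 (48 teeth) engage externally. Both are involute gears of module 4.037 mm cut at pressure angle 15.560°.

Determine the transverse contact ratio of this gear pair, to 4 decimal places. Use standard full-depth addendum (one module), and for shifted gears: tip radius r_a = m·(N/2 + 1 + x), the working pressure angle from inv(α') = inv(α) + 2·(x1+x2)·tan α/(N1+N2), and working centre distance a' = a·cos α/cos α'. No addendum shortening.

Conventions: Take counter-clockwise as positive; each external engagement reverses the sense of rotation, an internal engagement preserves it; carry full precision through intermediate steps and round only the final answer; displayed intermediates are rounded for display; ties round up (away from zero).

class = single-mesh tooth geometry [involute pair 69T × 48T, m = 4.037]
base radii: r_b1 = 134.172027, r_b2 = 93.337062
tip radii: r_a1 = 143.313500, r_a2 = 100.925000
no profile shift: α' = α, a' = a
action lengths: √(r_a1²−r_b1²) = 50.364934, √(r_a2²−r_b2²) = 38.393339
base pitch p_b = π·m·cos α = 12.217793
CR = (50.364934 + 38.393339 − 236.164500·sin 15.56000°)/12.217793 = 2.079572
contact ratio ≈ 2.0796

2.0796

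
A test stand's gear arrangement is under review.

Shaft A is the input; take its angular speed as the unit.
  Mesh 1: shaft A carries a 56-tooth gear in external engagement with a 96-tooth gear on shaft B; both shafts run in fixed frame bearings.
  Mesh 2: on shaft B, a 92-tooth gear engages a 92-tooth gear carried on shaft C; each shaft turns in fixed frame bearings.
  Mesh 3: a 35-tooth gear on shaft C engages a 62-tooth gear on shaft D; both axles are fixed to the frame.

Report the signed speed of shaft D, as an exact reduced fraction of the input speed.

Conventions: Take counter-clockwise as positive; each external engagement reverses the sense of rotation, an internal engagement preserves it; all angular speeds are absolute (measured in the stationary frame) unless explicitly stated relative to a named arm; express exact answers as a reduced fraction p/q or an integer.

3-mesh fixed-axis compound train (all bearings frame-fixed)
mesh 1 [56T→96T]: |ω|/ω_in = 1×56/96 = 7/12, sense flips to −
mesh 2 [92T→92T]: |ω|/ω_in = (7/12)×92/92 = 7/12, sense flips to +
mesh 3 [35T→62T]: |ω|/ω_in = (7/12)×35/62 = 245/744, sense flips to −
signed output speed (× input speed) = -245/744

-245/744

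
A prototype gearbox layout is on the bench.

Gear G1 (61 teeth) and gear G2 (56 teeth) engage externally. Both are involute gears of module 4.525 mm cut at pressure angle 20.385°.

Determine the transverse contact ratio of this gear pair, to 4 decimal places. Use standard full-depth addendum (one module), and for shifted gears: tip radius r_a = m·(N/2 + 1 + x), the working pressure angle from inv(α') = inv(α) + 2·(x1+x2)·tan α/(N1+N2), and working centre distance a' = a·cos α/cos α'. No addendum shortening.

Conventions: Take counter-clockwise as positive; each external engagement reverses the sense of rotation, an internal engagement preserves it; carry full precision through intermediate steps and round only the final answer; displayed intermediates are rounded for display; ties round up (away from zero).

topology: single-mesh involute geometry — m = 4.525, 61T/56T pair
base radii: r_b1 = 129.369221, r_b2 = 118.765186
tip radii: r_a1 = 142.537500, r_a2 = 131.225000
no profile shift: α' = α, a' = a
action lengths: √(r_a1²−r_b1²) = 59.837644, √(r_a2²−r_b2²) = 55.810673
base pitch p_b = π·m·cos α = 13.325423
CR = (59.837644 + 55.810673 − 264.712500·sin 20.38500°)/13.325423 = 1.759186
contact ratio ≈ 1.7592

1.7592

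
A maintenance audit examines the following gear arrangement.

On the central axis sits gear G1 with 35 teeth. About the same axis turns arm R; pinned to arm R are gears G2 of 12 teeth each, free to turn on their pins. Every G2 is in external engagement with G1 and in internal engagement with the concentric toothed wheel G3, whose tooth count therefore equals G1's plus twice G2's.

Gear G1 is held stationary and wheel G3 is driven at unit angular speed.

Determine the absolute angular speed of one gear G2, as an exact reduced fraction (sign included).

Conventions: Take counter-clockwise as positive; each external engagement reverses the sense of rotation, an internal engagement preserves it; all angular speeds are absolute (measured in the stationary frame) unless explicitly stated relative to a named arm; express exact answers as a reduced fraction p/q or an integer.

59/24

class = planetary set [G3 = 35+2·12 = 59; Willis about the carrier]
ring teeth: 35 + 2·12 = 59
35(ω_sun−ω_arm) = −59(ω_ring−ω_arm),  ω_sun = 0, ω_ring = 1
35(0−ω_arm) = −59(1−ω_arm)  ⇒  94·ω_arm = 59  ⇒  ω_arm = 59/94
sun–planet mesh: 35·(0−59/94) = −12·(ω_p−ω_arm)  ⇒  ω_p−ω_arm = 2065/1128
ω_p = 59/94 + 2065/1128 = 59/24
exact speed ratio = 59/24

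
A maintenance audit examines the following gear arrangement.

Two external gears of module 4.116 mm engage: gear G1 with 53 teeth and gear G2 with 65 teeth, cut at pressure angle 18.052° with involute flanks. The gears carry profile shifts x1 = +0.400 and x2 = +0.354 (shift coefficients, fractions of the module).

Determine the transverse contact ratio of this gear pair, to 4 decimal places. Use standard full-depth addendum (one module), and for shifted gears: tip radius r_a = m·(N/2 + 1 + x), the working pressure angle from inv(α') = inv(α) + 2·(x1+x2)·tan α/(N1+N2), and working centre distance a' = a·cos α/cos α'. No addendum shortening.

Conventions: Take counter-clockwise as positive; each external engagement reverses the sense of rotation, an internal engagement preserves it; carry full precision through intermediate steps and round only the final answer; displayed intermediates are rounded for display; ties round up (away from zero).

class = single-mesh tooth geometry [involute pair 53T × 65T, m = 4.116]
base radii: r_b1 = 103.704905, r_b2 = 127.185261
tip radii: r_a1 = 114.836400, r_a2 = 139.343064
inv(α') = inv(18.052°) + 2·(+0.400+0.354)·tan α/(53+65) = 0.01502173  ⇒  α' = 20.05061°
a' = a·cos α / cos α' = 242.8440·cos 18.052°/cos 20.05061° = 245.787307
action lengths: √(r_a1²−r_b1²) = 49.322321, √(r_a2²−r_b2²) = 56.924501
base pitch p_b = π·m·cos α = 12.294286
CR = (49.322321 + 56.924501 − 245.787307·sin 20.05061°)/12.294286 = 1.787710
contact ratio ≈ 1.7877

1.7877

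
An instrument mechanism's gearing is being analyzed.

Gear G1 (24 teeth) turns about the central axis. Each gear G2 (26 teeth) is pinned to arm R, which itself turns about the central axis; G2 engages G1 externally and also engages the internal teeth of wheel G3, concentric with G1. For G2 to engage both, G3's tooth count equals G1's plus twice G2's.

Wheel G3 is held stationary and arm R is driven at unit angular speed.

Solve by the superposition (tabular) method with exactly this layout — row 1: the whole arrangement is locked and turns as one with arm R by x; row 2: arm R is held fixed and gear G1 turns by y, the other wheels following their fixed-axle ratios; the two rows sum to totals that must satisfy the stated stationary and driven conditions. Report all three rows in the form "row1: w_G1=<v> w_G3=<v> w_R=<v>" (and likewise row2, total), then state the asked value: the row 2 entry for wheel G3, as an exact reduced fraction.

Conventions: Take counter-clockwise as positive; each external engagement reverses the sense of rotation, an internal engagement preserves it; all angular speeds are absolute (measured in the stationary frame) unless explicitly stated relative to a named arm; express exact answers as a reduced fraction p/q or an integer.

row1: w_G1=1 w_G3=1 w_R=1
row2: w_G1=19/6 w_G3=-1 w_R=0
total: w_G1=25/6 w_G3=0 w_R=1
asked value: -1

topology: planetary set — G1 24T / G2 26T / G3 76T, arm = carrier (Willis)
row 1 — lock + rotate with arm: ω_sun = ω_ring = ω_arm = x
superposition row 2 [arm held]: sun y, ring −(24/76)·y, arm 0
boundary: total ω_ring = x − (24/76)·y = 0 and total ω_arm = x = 1  ⇒  y = 19/6, x = 1
row 2 ring = −(24/76)·19/6 = -1
totals (row 1 + row 2): sun 1 + 19/6 = 25/6, ring 1 + (-1) = 0, arm 1 + 0 = 1
asked cell (row2, ring) = -1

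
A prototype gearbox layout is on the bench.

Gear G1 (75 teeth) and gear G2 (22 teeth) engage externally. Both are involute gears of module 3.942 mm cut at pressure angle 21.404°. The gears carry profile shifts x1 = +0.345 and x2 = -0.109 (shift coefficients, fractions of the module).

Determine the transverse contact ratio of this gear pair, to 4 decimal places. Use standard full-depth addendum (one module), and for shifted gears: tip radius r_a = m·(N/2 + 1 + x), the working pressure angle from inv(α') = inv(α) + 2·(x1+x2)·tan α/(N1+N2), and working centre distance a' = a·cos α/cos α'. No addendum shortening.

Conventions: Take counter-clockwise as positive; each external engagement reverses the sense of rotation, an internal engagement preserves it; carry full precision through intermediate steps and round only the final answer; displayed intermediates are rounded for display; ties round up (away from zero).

single-mesh involute tooth geometry (75T engaging 22T at module 3.942)
base radii: r_b1 = 137.629560, r_b2 = 40.371338
tip radii: r_a1 = 153.126990, r_a2 = 46.874322
inv(α') = inv(21.404°) + 2·(+0.345-0.109)·tan α/(75+22) = 0.02031333  ⇒  α' = 22.09068°
a' = a·cos α / cos α' = 191.1870·cos 21.404°/cos 22.09068° = 192.103235
action lengths: √(r_a1²−r_b1²) = 67.126591, √(r_a2²−r_b2²) = 23.819260
base pitch p_b = π·m·cos α = 11.530027
CR = (67.126591 + 23.819260 − 192.103235·sin 22.09068°)/11.530027 = 1.621930
contact ratio ≈ 1.6219

1.6219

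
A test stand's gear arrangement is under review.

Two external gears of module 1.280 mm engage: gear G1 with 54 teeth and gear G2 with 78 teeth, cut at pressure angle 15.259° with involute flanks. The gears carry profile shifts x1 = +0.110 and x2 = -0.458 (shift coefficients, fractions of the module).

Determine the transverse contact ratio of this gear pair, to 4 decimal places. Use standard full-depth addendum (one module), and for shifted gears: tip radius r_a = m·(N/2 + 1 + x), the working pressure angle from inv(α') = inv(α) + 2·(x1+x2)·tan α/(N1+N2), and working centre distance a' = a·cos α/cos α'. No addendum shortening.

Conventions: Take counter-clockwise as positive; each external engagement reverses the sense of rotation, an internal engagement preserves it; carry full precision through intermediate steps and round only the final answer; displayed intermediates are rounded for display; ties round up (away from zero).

2.2400

topology: single-mesh involute geometry — m = 1.280, 54T/78T pair
base radii: r_b1 = 33.341622, r_b2 = 48.160120
tip radii: r_a1 = 35.980800, r_a2 = 50.613760
inv(α') = inv(15.259°) + 2·(+0.110-0.458)·tan α/(54+78) = 0.00504186  ⇒  α' = 14.05503°
a' = a·cos α / cos α' = 84.4800·cos 15.259°/cos 14.05503° = 84.016966
action lengths: √(r_a1²−r_b1²) = 13.526058, √(r_a2²−r_b2²) = 15.567772
base pitch p_b = π·m·cos α = 3.879474
CR = (13.526058 + 15.567772 − 84.016966·sin 14.05503°)/3.879474 = 2.239992
contact ratio ≈ 2.2400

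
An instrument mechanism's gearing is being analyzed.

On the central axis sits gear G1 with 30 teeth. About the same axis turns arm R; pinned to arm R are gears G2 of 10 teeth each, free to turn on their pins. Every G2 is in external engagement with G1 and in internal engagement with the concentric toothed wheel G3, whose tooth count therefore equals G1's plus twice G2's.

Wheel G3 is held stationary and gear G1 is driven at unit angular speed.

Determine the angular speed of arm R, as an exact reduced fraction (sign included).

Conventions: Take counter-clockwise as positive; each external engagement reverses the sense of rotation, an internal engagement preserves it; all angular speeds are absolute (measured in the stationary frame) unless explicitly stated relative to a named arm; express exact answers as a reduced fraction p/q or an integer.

class = planetary set [G3 = 30+2·10 = 50; Willis about the carrier]
ring teeth: 30 + 2·10 = 50
30(ω_sun−ω_arm) = −50(ω_ring−ω_arm),  ω_ring = 0, ω_sun = 1
30(1−ω_arm) = −50(0−ω_arm)  ⇒  80·ω_arm = 30  ⇒  ω_arm = 3/8
exact speed ratio = 3/8

3/8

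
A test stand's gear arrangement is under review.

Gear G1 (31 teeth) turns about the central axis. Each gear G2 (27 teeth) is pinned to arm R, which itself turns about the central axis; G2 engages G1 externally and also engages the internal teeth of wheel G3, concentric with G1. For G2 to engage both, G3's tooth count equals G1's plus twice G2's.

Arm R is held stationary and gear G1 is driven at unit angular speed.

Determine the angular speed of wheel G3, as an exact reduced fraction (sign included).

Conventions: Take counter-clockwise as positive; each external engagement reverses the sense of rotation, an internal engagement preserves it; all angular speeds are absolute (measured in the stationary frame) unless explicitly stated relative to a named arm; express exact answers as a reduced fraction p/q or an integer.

-31/85

class = planetary set [G3 = 31+2·27 = 85; Willis about the carrier]
ring teeth: 31 + 2·27 = 85
31(ω_sun−ω_arm) = −85(ω_ring−ω_arm),  ω_arm = 0, ω_sun = 1
ω_ring = 0 − (31/85)(1−0) = -31/85
exact speed ratio = -31/85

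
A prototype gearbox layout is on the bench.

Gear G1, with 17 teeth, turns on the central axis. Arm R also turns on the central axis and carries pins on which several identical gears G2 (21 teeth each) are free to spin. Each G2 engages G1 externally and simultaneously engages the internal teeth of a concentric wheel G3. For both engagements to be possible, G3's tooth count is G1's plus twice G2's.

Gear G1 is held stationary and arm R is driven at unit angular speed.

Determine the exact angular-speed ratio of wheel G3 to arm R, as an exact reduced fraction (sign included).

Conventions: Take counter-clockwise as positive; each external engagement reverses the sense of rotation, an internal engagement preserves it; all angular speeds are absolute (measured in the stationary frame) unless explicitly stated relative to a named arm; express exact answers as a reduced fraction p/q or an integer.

76/59

planetary set (17T centre, 21T on arm, 59T internal) — Willis relation
ring teeth: 17 + 2·21 = 59
17(ω_sun−ω_arm) = −59(ω_ring−ω_arm),  ω_sun = 0, ω_arm = 1
ω_ring = 1 − (17/59)(0−1) = 76/59
ω_out/ω_in = 76/59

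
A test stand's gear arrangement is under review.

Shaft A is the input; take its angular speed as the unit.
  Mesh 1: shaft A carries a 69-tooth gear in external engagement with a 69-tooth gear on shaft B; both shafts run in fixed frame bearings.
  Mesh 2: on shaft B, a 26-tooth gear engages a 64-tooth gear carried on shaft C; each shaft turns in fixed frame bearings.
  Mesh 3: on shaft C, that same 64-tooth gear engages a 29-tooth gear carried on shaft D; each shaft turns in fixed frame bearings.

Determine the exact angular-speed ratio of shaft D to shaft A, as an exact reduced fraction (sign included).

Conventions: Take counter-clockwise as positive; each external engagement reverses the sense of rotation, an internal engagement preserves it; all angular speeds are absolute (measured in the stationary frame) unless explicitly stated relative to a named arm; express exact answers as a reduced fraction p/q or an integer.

-26/29

class = fixed-axis compound train [3 meshes; 3 ratios multiply, 3 sense flips]
mesh 1 [69T→69T]: running ratio 1, sense −
mesh 2 [26T→64T]: running ratio 13/32, sense +
mesh 3 [64T→29T]: running ratio 26/29, sense −
ω_out/ω_in = -26/29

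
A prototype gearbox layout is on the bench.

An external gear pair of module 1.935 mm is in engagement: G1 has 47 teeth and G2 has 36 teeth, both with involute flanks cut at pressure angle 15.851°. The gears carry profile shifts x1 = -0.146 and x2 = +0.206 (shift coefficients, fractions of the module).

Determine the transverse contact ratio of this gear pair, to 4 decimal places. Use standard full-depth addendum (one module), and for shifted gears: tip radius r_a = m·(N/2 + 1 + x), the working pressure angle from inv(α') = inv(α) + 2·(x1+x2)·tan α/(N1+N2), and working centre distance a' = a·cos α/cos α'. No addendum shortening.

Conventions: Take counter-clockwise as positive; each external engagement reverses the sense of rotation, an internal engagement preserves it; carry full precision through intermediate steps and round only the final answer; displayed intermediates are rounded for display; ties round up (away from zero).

class = single-mesh tooth geometry [involute pair 47T × 36T, m = 1.935]
base radii: r_b1 = 43.743420, r_b2 = 33.505598
tip radii: r_a1 = 47.124990, r_a2 = 37.163610
inv(α') = inv(15.851°) + 2·(-0.146+0.206)·tan α/(47+36) = 0.00769148  ⇒  α' = 16.13727°
a' = a·cos α / cos α' = 80.3025·cos 15.851°/cos 16.13727° = 80.417585
action lengths: √(r_a1²−r_b1²) = 17.529345, √(r_a2²−r_b2²) = 16.078209
base pitch p_b = π·m·cos α = 5.847830
CR = (17.529345 + 16.078209 − 80.417585·sin 16.13727°)/5.847830 = 1.924873
contact ratio ≈ 1.9249

1.9249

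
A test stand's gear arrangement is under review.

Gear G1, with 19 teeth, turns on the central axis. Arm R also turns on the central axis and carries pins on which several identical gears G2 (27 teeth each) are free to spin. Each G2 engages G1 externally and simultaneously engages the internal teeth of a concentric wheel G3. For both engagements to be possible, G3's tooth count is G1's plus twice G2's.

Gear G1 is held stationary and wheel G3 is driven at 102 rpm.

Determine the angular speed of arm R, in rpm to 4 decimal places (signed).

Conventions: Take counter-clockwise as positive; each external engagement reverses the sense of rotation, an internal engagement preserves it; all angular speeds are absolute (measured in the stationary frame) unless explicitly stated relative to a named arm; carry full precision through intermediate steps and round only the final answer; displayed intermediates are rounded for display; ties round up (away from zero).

class = planetary set [G3 = 19+2·27 = 73; Willis about the carrier]
normalise by the input: solve with ω_ring = 1, then scale by 102 rpm
ring teeth: 19 + 2·27 = 73
19(ω_sun−ω_arm) = −73(ω_ring−ω_arm),  ω_sun = 0, ω_ring = 1
19(0−ω_arm) = −73(1−ω_arm)  ⇒  92·ω_arm = 73  ⇒  ω_arm = 73/92
scale: ω_arm = 73/92 × 102 rpm = +80.9348 rpm

+80.9348 rpm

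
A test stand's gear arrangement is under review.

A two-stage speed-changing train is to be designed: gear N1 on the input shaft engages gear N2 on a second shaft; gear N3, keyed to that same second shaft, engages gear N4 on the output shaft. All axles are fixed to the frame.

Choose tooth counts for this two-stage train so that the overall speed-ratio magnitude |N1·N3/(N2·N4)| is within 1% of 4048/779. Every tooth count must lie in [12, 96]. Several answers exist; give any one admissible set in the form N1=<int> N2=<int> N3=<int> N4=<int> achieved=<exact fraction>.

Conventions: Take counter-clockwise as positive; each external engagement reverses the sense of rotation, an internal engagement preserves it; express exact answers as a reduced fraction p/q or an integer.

2-stage fixed-axis compound train for ratio 4048/779
target = 4048/779 in lowest terms: an exact hit needs N1·N3 = k·4048 and N2·N4 = k·779 for one integer k, every count in [12, 96]; additionally prefer no 1:1 stage (N1 ≠ N2, N3 ≠ N4)
k = 1: N1·N3 = 4048 = 44·92, N2·N4 = 779 = 19·41
achieved = 44·92/(19·41) = 4048/779; |achieved − target| = 0 ≤ 1012/19475 ✓

N1=44 N2=19 N3=92 N4=41 achieved=4048/779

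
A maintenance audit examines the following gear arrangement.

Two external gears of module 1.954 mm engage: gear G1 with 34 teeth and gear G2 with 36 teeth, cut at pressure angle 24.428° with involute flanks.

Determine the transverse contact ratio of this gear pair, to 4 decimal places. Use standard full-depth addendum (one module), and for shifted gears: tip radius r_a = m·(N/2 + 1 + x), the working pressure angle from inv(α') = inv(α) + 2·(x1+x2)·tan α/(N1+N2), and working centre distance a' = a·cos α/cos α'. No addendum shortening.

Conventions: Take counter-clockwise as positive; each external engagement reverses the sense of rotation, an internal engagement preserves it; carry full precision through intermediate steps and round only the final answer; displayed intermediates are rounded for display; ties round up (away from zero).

1.5128

single-mesh involute tooth geometry (34T engaging 36T at module 1.954)
base radii: r_b1 = 30.244380, r_b2 = 32.023461
tip radii: r_a1 = 35.172000, r_a2 = 37.126000
no profile shift: α' = α, a' = a
action lengths: √(r_a1²−r_b1²) = 17.954026, √(r_a2²−r_b2²) = 18.783977
base pitch p_b = π·m·cos α = 5.589148
CR = (17.954026 + 18.783977 − 68.390000·sin 24.42800°)/5.589148 = 1.512817
contact ratio ≈ 1.5128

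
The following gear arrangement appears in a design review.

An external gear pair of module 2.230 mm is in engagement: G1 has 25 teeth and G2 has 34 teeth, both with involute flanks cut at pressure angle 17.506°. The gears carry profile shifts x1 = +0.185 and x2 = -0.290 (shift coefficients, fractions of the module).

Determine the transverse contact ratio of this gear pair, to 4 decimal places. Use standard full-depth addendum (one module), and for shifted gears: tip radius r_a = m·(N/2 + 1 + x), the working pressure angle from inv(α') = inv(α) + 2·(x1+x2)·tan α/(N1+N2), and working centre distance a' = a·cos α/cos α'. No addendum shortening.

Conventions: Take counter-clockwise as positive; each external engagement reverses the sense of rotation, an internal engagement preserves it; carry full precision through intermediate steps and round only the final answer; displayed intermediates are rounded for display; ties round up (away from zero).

1.7811

single-mesh involute tooth geometry (25T engaging 34T at module 2.230)
base radii: r_b1 = 26.583982, r_b2 = 36.154216
tip radii: r_a1 = 30.517550, r_a2 = 39.493300
inv(α') = inv(17.506°) + 2·(+0.185-0.290)·tan α/(25+34) = 0.00875392  ⇒  α' = 16.83227°
a' = a·cos α / cos α' = 65.7850·cos 17.506°/cos 16.83227° = 65.546431
action lengths: √(r_a1²−r_b1²) = 14.987086, √(r_a2²−r_b2²) = 15.893188
base pitch p_b = π·m·cos α = 6.681283
CR = (14.987086 + 15.893188 − 65.546431·sin 16.83227°)/6.681283 = 1.781086
contact ratio ≈ 1.7811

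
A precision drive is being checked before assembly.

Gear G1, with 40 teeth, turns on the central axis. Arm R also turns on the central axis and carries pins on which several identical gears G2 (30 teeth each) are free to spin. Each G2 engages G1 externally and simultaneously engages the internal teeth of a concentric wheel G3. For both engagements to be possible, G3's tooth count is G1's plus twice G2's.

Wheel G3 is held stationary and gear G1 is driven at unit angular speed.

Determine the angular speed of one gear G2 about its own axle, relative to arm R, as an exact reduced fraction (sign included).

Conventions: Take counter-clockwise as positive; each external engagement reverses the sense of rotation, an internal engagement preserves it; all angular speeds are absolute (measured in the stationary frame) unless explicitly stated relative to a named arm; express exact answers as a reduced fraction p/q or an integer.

class = planetary set [G3 = 40+2·30 = 100; Willis about the carrier]
ring teeth: 40 + 2·30 = 100
40(ω_sun−ω_arm) = −100(ω_ring−ω_arm),  ω_ring = 0, ω_sun = 1
40(1−ω_arm) = −100(0−ω_arm)  ⇒  140·ω_arm = 40  ⇒  ω_arm = 2/7
sun–planet mesh: 40·(1−2/7) = −30·(ω_p−ω_arm)  ⇒  ω_p−ω_arm = -20/21
exact speed ratio = -20/21

-20/21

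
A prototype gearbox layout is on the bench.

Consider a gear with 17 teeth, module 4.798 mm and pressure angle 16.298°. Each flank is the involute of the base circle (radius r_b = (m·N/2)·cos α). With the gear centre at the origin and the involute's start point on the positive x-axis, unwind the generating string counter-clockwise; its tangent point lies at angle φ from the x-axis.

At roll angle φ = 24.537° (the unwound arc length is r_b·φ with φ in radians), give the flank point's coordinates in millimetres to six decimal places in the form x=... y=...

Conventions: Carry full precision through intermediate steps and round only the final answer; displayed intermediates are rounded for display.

topology: single-mesh involute geometry — m = 4.798, N = 17
pitch radius r_p = m·N/2 = 4.798·17/2 = 40.783000
base radius r_b = r_p·cos α = 40.783000·cos 16.298° = 39.144139
roll angle φ = 24.537° = 0.42825144 rad
x = r_b·(cos φ + φ·sin φ) = 42.570734
y = r_b·(sin φ − φ·cos φ) = 1.006135

x=42.570734 y=1.006135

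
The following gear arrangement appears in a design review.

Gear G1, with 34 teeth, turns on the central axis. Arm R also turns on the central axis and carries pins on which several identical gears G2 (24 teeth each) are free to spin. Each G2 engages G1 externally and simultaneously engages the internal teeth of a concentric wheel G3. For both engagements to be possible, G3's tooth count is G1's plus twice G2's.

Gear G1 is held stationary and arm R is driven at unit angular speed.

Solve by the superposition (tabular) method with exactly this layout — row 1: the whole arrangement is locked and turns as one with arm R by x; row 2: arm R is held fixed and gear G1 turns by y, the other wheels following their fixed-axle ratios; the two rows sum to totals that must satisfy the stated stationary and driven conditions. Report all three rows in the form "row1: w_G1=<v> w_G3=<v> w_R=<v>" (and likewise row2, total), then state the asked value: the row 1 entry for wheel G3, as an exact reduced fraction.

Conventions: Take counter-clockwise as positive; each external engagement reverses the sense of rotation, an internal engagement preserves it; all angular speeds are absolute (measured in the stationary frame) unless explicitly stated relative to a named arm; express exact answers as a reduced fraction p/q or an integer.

topology: planetary set — G1 34T / G2 24T / G3 82T, arm = carrier (Willis)
superposition row 1 [locked train]: every member turns x
row 2 — arm fixed, fixed-axis ratios: sun y, ring −(34/82)·y, arm 0
boundary: total ω_sun = x + y = 0 and total ω_arm = x = 1  ⇒  y = -1, x = 1
row 2 ring = −(34/82)·(-1) = 17/41
totals (row 1 + row 2): sun 1 + (-1) = 0, ring 1 + 17/41 = 58/41, arm 1 + 0 = 1
asked cell (row1, ring) = 1

row1: w_G1=1 w_G3=1 w_R=1
row2: w_G1=-1 w_G3=17/41 w_R=0
total: w_G1=0 w_G3=58/41 w_R=1
asked value: 1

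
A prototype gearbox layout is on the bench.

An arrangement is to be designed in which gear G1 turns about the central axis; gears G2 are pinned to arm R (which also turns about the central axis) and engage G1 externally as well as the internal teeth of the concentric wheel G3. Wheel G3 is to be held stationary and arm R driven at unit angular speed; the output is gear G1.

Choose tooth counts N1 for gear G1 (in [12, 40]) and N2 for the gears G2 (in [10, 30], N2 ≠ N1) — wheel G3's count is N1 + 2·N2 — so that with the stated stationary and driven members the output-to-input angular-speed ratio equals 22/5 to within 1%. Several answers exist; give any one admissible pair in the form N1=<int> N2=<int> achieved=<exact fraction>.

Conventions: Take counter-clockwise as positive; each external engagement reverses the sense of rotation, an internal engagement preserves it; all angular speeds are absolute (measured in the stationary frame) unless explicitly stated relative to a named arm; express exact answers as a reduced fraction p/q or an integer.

N1=15 N2=18 achieved=22/5

topology: planetary set — design target 22/5, arm = carrier (Willis)
Willis with ω_ring = 0: ω_sun/ω_arm = (N1+N3)/N1; set equal to 22/5  ⇒  N3/N1 = 22/5 − 1 = 17/5
N3 = N1 + 2·N2  ⇒  N2/N1 = (N3/N1 − 1)/2 = (17/5 − 1)/2 = 6/5
smallest multiple with N1 ≥ 12 and N2 ≥ 10: k = 3  ⇒  N1 = 3·5 = 15, N2 = 3·6 = 18 (N1 ≤ 40, N2 ≤ 30, N2 ≠ N1 ✓), N3 = 15 + 2·18 = 51
check: (N1+N3)/N1 with N1 = 15, N3 = 51 gives 22/5; |achieved − target| = 0 ≤ 11/250 ✓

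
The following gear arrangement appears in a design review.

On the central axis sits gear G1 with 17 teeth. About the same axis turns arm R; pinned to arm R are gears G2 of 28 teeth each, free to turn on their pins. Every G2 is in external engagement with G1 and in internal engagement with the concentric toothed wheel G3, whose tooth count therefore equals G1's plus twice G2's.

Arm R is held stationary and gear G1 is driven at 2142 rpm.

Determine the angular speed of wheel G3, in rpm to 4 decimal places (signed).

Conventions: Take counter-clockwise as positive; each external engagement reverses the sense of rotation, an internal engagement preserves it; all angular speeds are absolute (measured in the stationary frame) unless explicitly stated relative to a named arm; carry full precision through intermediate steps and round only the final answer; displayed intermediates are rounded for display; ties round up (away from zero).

-498.8219 rpm

class = planetary set [G3 = 17+2·28 = 73; Willis about the carrier]
normalise by the input: solve with ω_sun = 1, then scale by 2142 rpm
ring teeth: 17 + 2·28 = 73
17(ω_sun−ω_arm) = −73(ω_ring−ω_arm),  ω_arm = 0, ω_sun = 1
ω_ring = 0 − (17/73)(1−0) = -17/73
scale: ω_ring = -17/73 × 2142 rpm = -498.8219 rpm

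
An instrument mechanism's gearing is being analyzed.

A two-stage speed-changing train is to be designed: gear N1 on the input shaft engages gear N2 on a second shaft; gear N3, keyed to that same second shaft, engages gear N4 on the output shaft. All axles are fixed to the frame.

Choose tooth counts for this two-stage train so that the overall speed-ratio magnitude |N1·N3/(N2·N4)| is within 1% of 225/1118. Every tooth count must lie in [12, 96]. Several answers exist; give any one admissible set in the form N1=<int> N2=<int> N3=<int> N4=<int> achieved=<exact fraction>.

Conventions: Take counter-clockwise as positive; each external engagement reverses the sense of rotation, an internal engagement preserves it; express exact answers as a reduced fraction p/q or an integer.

2-stage fixed-axis compound train for ratio 225/1118
target = 225/1118 in lowest terms: an exact hit needs N1·N3 = k·225 and N2·N4 = k·1118 for one integer k, every count in [12, 96]; additionally prefer no 1:1 stage (N1 ≠ N2, N3 ≠ N4)
k = 1: N1·N3 = 225 = 15·15, N2·N4 = 1118 = 13·86
achieved = 15·15/(13·86) = 225/1118; |achieved − target| = 0 ≤ 9/4472 ✓

N1=15 N2=13 N3=15 N4=86 achieved=225/1118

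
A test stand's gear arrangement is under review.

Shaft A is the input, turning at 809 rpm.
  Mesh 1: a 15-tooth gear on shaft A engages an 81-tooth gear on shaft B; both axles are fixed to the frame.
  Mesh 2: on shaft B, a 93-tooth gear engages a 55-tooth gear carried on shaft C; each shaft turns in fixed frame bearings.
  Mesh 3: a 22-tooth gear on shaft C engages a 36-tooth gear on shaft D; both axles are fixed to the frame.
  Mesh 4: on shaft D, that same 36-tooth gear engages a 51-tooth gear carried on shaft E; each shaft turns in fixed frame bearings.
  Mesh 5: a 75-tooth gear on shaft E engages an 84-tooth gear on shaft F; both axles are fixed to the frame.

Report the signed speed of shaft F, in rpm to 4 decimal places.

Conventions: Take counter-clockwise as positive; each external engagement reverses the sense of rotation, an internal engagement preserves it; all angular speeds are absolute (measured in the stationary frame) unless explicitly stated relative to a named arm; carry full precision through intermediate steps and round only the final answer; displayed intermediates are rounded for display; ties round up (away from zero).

recognized (6 fixed axles, 5 meshes): fixed-axis compound train
mesh 1 [15T→81T]: ω = 809.0000×15/81 = 149.8148 rpm, sense flips to −
mesh 2 [93T→55T]: ω = 149.8148×93/55 = 253.3232 rpm, sense flips to +
mesh 3 [22T→36T]: ω = 253.3232×22/36 = 154.8086 rpm, sense flips to −
mesh 4 [36T→51T]: ω = 154.8086×36/51 = 109.2767 rpm, sense flips to +
mesh 5 [75T→84T]: ω = 109.2767×75/84 = 97.5685 rpm, sense flips to −
signed output speed = -97.5685 rpm

-97.5685 rpm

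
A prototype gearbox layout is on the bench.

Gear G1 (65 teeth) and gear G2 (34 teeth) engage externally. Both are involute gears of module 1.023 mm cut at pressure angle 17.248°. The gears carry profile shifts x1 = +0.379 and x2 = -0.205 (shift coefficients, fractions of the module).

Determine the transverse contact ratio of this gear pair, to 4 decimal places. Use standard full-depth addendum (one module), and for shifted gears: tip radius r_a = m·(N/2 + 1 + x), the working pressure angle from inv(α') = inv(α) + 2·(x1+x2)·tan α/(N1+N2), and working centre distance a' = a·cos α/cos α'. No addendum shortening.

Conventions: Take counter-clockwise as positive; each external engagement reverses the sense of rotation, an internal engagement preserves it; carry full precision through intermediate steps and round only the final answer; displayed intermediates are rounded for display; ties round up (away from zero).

1.8733

class = single-mesh tooth geometry [involute pair 65T × 34T, m = 1.023]
base radii: r_b1 = 31.752370, r_b2 = 16.608932
tip radii: r_a1 = 34.658217, r_a2 = 18.204285
inv(α') = inv(17.248°) + 2·(+0.379-0.205)·tan α/(65+34) = 0.01052694  ⇒  α' = 17.87232°
a' = a·cos α / cos α' = 50.6385·cos 17.248°/cos 17.87232° = 50.813415
action lengths: √(r_a1²−r_b1²) = 13.891689, √(r_a2²−r_b2²) = 7.452474
base pitch p_b = π·m·cos α = 3.069323
CR = (13.891689 + 7.452474 − 50.813415·sin 17.87232°)/3.069323 = 1.873276
contact ratio ≈ 1.8733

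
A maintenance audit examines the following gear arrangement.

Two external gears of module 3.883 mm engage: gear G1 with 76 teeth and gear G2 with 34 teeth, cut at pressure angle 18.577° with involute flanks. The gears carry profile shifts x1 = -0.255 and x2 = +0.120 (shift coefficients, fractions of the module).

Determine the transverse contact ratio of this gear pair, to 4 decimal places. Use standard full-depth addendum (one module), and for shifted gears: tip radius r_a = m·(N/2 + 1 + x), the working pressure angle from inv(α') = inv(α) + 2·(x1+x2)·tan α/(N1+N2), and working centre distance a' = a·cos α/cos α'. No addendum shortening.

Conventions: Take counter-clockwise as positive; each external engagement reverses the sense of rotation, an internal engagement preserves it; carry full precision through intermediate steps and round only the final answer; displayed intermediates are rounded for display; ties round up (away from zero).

1.8373

recognized (one external pair, fixed centres): single-mesh tooth geometry, m = 3.883, N1 = 76, N2 = 34
base radii: r_b1 = 139.865901, r_b2 = 62.571587
tip radii: r_a1 = 150.446835, r_a2 = 70.359960
inv(α') = inv(18.577°) + 2·(-0.255+0.120)·tan α/(76+34) = 0.01103559  ⇒  α' = 18.14803°
a' = a·cos α / cos α' = 213.5650·cos 18.577°/cos 18.14803° = 213.034913
action lengths: √(r_a1²−r_b1²) = 55.423640, √(r_a2²−r_b2²) = 32.176395
base pitch p_b = π·m·cos α = 11.563202
CR = (55.423640 + 32.176395 − 213.034913·sin 18.14803°)/11.563202 = 1.837329
contact ratio ≈ 1.8373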